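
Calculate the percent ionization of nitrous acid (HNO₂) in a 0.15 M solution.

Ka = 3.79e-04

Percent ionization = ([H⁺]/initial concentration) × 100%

Using Ka equilibrium: x² + Ka×x - Ka×C = 0. Solving: [H⁺] = 7.3528e-03. Percent = (7.3528e-03/0.15) × 100

Percent ionization = 4.9%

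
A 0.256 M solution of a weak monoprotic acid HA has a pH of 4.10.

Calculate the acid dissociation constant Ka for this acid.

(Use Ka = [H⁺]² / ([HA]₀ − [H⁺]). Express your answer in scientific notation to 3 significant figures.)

[H⁺] = 10^(−pH) = 10^(−4.10) = 7.943e-05 M. For HA ⇌ H⁺ + A⁻, Ka = [H⁺][A⁻]/[HA] = [H⁺]² / ([HA]₀ − [H⁺]) = (7.943e-05)² / (0.256 − 7.943e-05) = 2.47e-08.

K_a = 2.47e-08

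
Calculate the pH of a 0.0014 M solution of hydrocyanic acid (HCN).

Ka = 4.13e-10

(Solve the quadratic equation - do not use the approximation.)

x² + Ka×x - Ka×C = 0. Using quadratic formula: [H⁺] = 7.6019e-07

pH = 6.12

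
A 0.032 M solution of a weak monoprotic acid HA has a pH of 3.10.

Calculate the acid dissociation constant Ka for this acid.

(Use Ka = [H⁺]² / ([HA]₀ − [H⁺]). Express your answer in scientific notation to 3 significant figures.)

[H⁺] = 10^(−pH) = 10^(−3.10) = 7.943e-04 M. For HA ⇌ H⁺ + A⁻, Ka = [H⁺][A⁻]/[HA] = [H⁺]² / ([HA]₀ − [H⁺]) = (7.943e-04)² / (0.032 − 7.943e-04) = 2.02e-05.

K_a = 2.02e-05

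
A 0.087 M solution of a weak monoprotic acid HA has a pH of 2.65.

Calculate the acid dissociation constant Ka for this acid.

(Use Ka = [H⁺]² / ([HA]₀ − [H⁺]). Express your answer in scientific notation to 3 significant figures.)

[H⁺] = 10^(−pH) = 10^(−2.65) = 2.239e-03 M. For HA ⇌ H⁺ + A⁻, Ka = [H⁺][A⁻]/[HA] = [H⁺]² / ([HA]₀ − [H⁺]) = (2.239e-03)² / (0.087 − 2.239e-03) = 5.91e-05.

K_a = 5.91e-05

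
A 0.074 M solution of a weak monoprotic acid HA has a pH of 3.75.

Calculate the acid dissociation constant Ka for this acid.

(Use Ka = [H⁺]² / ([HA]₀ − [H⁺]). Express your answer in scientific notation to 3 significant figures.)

[H⁺] = 10^(−pH) = 10^(−3.75) = 1.778e-04 M. For HA ⇌ H⁺ + A⁻, Ka = [H⁺][A⁻]/[HA] = [H⁺]² / ([HA]₀ − [H⁺]) = (1.778e-04)² / (0.074 − 1.778e-04) = 4.28e-07.

K_a = 4.28e-07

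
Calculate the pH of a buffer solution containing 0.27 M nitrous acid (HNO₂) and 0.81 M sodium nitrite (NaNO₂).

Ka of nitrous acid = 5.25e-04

pKa = -log(5.25e-04) = 3.28. pH = pKa + log([A⁻]/[HA]) = 3.28 + log(0.81/0.27)

pH = 3.76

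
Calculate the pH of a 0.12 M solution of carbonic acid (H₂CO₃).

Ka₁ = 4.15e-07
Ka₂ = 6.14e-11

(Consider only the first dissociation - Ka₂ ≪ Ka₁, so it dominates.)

First dissociation dominates. From Ka₁ = [H⁺][HA⁻]/[H₂A], x² + Ka₁·x − Ka₁·C = 0 with C = 0.12 M and Ka₁ = 4.15e-07. Solving: [H⁺] = (−Ka₁ + √(Ka₁² + 4·Ka₁·C)) / 2 = 2.2295e-04 M. pH = -log(2.2295e-04) = 3.65.

pH = 3.65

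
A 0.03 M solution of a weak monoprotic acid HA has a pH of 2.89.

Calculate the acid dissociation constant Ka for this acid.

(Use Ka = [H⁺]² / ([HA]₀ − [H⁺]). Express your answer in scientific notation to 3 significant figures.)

[H⁺] = 10^(−pH) = 10^(−2.89) = 1.288e-03 M. For HA ⇌ H⁺ + A⁻, Ka = [H⁺][A⁻]/[HA] = [H⁺]² / ([HA]₀ − [H⁺]) = (1.288e-03)² / (0.03 − 1.288e-03) = 5.78e-05.

K_a = 5.78e-05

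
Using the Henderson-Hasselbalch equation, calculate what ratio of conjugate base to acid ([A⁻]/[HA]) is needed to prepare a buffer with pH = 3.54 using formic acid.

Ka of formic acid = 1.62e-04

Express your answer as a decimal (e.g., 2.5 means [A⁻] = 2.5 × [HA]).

pKa = -log(1.62e-04) = 3.7905. pH = pKa + log([A⁻]/[HA]), so log([A⁻]/[HA]) = pH − pKa = 3.54 − 3.7905 = -0.2505. [A⁻]/[HA] = 10^(-0.2505) = 0.562

[A⁻]/[HA] = 0.562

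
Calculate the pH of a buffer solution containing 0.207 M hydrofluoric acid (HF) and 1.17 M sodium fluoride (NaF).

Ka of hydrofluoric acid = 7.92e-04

pKa = -log(7.92e-04) = 3.10. pH = pKa + log([A⁻]/[HA]) = 3.10 + log(1.17/0.207)

pH = 3.85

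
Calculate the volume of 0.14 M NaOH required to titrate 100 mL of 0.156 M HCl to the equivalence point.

At equivalence: moles acid = moles base. moles HCl = 0.156 × 100/1000 = 0.0156 mol. V_base = moles / 0.14 × 1000 = 111.4 mL.

V_{base} = 111.4 mL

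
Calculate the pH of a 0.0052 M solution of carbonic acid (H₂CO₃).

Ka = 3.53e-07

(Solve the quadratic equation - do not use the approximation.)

x² + Ka×x - Ka×C = 0. Using quadratic formula: [H⁺] = 4.2668e-05

pH = 4.37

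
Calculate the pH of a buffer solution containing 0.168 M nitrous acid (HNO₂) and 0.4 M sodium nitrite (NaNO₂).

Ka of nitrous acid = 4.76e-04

pKa = -log(4.76e-04) = 3.32. pH = pKa + log([A⁻]/[HA]) = 3.32 + log(0.4/0.168)

pH = 3.70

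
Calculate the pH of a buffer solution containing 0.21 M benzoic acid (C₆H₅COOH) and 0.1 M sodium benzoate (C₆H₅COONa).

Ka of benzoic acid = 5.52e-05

pKa = -log(5.52e-05) = 4.26. pH = pKa + log([A⁻]/[HA]) = 4.26 + log(0.1/0.21)

pH = 3.94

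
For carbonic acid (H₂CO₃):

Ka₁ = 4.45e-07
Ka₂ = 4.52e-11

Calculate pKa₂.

pKa₂ = -log(Ka₂) = -log(4.52e-11) = 10.34.

pK_{a2} = 10.34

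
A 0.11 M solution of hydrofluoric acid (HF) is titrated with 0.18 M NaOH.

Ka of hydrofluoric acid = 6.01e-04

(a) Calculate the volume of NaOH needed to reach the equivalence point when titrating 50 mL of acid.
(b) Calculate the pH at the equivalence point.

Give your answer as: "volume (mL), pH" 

moles acid = 0.11 × 50/1000 = 0.0055 mol; V_base = moles/0.18 × 1000 = 30.6 mL. At equivalence only the conjugate base is present: [A⁻] = 0.0055/0.081 = 6.8276e-02 M. Kb = Kw/Ka = 1.66e-11; [OH⁻] = √(Kb × [A⁻]) = 1.0659e-06; pOH = 5.97; pH = 14 - pOH = 8.03.

V = 30.6 mL, pH = 8.03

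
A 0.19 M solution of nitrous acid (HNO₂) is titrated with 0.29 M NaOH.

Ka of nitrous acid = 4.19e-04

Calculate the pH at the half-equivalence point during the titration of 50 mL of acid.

At half-equivalence [HA] = [A⁻], so Henderson-Hasselbalch gives pH = pKa = -log(4.19e-04) = 3.38.

pH = pKa = 3.38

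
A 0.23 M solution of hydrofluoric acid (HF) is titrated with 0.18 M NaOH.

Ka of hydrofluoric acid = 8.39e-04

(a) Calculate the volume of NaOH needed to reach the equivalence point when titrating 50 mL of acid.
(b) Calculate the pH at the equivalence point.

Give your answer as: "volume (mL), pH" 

moles acid = 0.23 × 50/1000 = 0.0115 mol; V_base = moles/0.18 × 1000 = 63.9 mL. At equivalence only the conjugate base is present: [A⁻] = 0.0115/0.114 = 1.0098e-01 M. Kb = Kw/Ka = 1.19e-11; [OH⁻] = √(Kb × [A⁻]) = 1.0971e-06; pOH = 5.96; pH = 14 - pOH = 8.04.

V = 63.9 mL, pH = 8.04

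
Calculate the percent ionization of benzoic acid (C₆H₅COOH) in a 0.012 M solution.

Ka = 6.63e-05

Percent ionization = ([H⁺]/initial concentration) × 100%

Using Ka equilibrium: x² + Ka×x - Ka×C = 0. Solving: [H⁺] = 8.5943e-04. Percent = (8.5943e-04/0.012) × 100

Percent ionization = 7.16%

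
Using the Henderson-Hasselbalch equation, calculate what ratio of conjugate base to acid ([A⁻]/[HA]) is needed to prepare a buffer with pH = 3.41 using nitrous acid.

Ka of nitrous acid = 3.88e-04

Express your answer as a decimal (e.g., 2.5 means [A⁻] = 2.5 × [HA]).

pKa = -log(3.88e-04) = 3.4112. pH = pKa + log([A⁻]/[HA]), so log([A⁻]/[HA]) = pH − pKa = 3.41 − 3.4112 = -0.0012. [A⁻]/[HA] = 10^(-0.0012) = 0.997

[A⁻]/[HA] = 0.997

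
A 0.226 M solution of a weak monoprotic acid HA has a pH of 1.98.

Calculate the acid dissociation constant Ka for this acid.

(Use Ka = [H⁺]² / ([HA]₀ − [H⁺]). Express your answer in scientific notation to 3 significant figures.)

[H⁺] = 10^(−pH) = 10^(−1.98) = 1.047e-02 M. For HA ⇌ H⁺ + A⁻, Ka = [H⁺][A⁻]/[HA] = [H⁺]² / ([HA]₀ − [H⁺]) = (1.047e-02)² / (0.226 − 1.047e-02) = 5.09e-04.

K_a = 5.09e-04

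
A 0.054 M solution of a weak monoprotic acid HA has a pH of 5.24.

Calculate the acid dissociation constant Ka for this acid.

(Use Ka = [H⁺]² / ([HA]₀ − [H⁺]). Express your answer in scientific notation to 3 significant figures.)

[H⁺] = 10^(−pH) = 10^(−5.24) = 5.754e-06 M. For HA ⇌ H⁺ + A⁻, Ka = [H⁺][A⁻]/[HA] = [H⁺]² / ([HA]₀ − [H⁺]) = (5.754e-06)² / (0.054 − 5.754e-06) = 6.13e-10.

K_a = 6.13e-10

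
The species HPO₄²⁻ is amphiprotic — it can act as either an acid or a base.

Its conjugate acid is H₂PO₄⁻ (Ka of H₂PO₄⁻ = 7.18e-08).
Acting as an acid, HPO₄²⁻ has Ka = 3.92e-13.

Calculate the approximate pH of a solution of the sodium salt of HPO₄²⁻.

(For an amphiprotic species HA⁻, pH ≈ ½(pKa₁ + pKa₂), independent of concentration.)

pKa₁ = -log(7.18e-08) = 7.14; pKa₂ = -log(3.92e-13) = 12.41. For an amphiprotic species, pH ≈ ½(pKa₁ + pKa₂) = ½(7.14 + 12.41) = 9.78.

pH = 9.78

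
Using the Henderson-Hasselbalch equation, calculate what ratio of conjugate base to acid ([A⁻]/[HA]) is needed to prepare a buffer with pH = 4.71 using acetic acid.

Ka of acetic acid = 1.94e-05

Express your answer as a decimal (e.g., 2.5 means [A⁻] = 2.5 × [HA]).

pKa = -log(1.94e-05) = 4.7122. pH = pKa + log([A⁻]/[HA]), so log([A⁻]/[HA]) = pH − pKa = 4.71 − 4.7122 = -0.0022. [A⁻]/[HA] = 10^(-0.0022) = 0.995

[A⁻]/[HA] = 0.995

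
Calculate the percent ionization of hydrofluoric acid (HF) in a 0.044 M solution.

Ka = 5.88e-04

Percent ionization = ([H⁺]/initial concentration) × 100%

Using Ka equilibrium: x² + Ka×x - Ka×C = 0. Solving: [H⁺] = 4.8009e-03. Percent = (4.8009e-03/0.044) × 100

Percent ionization = 10.9%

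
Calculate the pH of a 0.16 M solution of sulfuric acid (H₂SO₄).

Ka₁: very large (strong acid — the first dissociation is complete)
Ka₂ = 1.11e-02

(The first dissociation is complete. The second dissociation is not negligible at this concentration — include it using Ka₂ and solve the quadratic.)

First dissociation is complete: [H⁺]₀ = [HSO₄⁻]₀ = C = 0.16 M. Second dissociation HSO₄⁻ ⇌ H⁺ + SO₄²⁻: let x = [SO₄²⁻]. Ka₂ = (C + x)·x / (C − x) = 1.11e-02 → x² + (C + Ka₂)·x − Ka₂·C = 0 → x² + 0.17110·x − 1.776e-03 = 0. x = (−0.17110 + √(0.17110² + 4 × 1.776e-03)) / 2 = 9.8167e-03 M. [H⁺] = C + x = 0.16 + 9.8167e-03 = 1.6982e-01 M. pH = -log(1.6982e-01) = 0.77.

pH = 0.77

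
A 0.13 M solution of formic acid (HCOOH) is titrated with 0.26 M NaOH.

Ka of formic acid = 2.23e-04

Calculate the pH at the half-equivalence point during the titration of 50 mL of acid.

At half-equivalence [HA] = [A⁻], so Henderson-Hasselbalch gives pH = pKa = -log(2.23e-04) = 3.65.

pH = pKa = 3.65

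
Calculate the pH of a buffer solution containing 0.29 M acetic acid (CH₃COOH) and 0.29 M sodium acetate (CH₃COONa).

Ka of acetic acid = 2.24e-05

pKa = -log(2.24e-05) = 4.65. pH = pKa + log([A⁻]/[HA]) = 4.65 + log(0.29/0.29)

pH = 4.65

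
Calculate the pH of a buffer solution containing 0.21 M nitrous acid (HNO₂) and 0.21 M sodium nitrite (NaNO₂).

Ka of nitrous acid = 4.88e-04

pKa = -log(4.88e-04) = 3.31. pH = pKa + log([A⁻]/[HA]) = 3.31 + log(0.21/0.21)

pH = 3.31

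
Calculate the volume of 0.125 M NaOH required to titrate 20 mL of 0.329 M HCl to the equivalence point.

At equivalence: moles acid = moles base. moles HCl = 0.329 × 20/1000 = 0.00658 mol. V_base = moles / 0.125 × 1000 = 52.6 mL.

V_{base} = 52.6 mL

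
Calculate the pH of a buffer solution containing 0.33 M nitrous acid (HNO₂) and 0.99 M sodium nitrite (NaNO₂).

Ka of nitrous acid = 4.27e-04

pKa = -log(4.27e-04) = 3.37. pH = pKa + log([A⁻]/[HA]) = 3.37 + log(0.99/0.33)

pH = 3.85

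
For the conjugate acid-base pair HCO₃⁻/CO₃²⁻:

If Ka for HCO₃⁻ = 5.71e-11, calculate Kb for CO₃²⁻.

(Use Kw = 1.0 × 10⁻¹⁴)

For a conjugate pair Ka × Kb = Kw, so Kb = Kw/Ka = 1.0 × 10⁻¹⁴ / 5.71e-11 = 1.75e-04.

K_b = 1.75e-04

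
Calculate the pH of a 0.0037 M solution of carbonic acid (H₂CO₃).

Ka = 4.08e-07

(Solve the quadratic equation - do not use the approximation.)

x² + Ka×x - Ka×C = 0. Using quadratic formula: [H⁺] = 3.8650e-05

pH = 4.41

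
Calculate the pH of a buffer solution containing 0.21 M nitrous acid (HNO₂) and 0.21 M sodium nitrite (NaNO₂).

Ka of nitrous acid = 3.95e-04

pKa = -log(3.95e-04) = 3.40. pH = pKa + log([A⁻]/[HA]) = 3.40 + log(0.21/0.21)

pH = 3.40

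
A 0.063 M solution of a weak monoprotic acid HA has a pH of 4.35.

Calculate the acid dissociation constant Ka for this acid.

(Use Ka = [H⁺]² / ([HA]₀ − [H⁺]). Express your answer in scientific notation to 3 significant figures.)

[H⁺] = 10^(−pH) = 10^(−4.35) = 4.467e-05 M. For HA ⇌ H⁺ + A⁻, Ka = [H⁺][A⁻]/[HA] = [H⁺]² / ([HA]₀ − [H⁺]) = (4.467e-05)² / (0.063 − 4.467e-05) = 3.17e-08.

K_a = 3.17e-08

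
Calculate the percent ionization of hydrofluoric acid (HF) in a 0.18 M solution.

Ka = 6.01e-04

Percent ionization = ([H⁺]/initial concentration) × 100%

Using Ka equilibrium: x² + Ka×x - Ka×C = 0. Solving: [H⁺] = 1.0105e-02. Percent = (1.0105e-02/0.18) × 100

Percent ionization = 5.61%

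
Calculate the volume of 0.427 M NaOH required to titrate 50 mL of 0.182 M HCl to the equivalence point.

At equivalence: moles acid = moles base. moles HCl = 0.182 × 50/1000 = 0.0091 mol. V_base = moles / 0.427 × 1000 = 21.3 mL.

V_{base} = 21.3 mL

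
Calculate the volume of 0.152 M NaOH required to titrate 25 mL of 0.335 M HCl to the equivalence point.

At equivalence: moles acid = moles base. moles HCl = 0.335 × 25/1000 = 0.008375 mol. V_base = moles / 0.152 × 1000 = 55.1 mL.

V_{base} = 55.1 mL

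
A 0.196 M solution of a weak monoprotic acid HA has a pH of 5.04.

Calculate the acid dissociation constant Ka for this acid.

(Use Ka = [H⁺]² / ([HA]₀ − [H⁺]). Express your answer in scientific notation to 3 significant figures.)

[H⁺] = 10^(−pH) = 10^(−5.04) = 9.120e-06 M. For HA ⇌ H⁺ + A⁻, Ka = [H⁺][A⁻]/[HA] = [H⁺]² / ([HA]₀ − [H⁺]) = (9.120e-06)² / (0.196 − 9.120e-06) = 4.24e-10.

K_a = 4.24e-10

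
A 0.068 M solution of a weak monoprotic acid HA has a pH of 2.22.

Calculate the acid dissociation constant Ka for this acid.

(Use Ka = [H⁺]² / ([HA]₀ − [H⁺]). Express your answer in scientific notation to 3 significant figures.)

[H⁺] = 10^(−pH) = 10^(−2.22) = 6.026e-03 M. For HA ⇌ H⁺ + A⁻, Ka = [H⁺][A⁻]/[HA] = [H⁺]² / ([HA]₀ − [H⁺]) = (6.026e-03)² / (0.068 − 6.026e-03) = 5.86e-04.

K_a = 5.86e-04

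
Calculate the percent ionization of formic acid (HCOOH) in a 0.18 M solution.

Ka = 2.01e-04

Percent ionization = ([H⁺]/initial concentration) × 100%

Using Ka equilibrium: x² + Ka×x - Ka×C = 0. Solving: [H⁺] = 5.9153e-03. Percent = (5.9153e-03/0.18) × 100

Percent ionization = 3.29%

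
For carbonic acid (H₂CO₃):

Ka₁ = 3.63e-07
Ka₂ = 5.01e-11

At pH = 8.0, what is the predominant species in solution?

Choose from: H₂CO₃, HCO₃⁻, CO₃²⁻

pKa₁ = 6.44, pKa₂ = 10.30. For a polyprotic acid the predominant species crosses at each pKa: below pKa_n the protonated form dominates, above it the deprotonated form does. At pH = 8.0, the predominant species is HCO₃⁻.

HCO₃⁻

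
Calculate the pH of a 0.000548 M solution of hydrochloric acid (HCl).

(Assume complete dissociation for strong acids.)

[H⁺] = 0.000548 M for strong acid. pH = -log[H⁺] = -log(0.000548)

pH = 3.26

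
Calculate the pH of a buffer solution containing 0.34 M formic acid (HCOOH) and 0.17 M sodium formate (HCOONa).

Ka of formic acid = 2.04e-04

pKa = -log(2.04e-04) = 3.69. pH = pKa + log([A⁻]/[HA]) = 3.69 + log(0.17/0.34)

pH = 3.39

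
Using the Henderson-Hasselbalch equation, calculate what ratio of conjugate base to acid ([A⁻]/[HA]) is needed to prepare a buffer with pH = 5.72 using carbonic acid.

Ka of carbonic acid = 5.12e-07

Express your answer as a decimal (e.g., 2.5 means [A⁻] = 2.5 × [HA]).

pKa = -log(5.12e-07) = 6.2907. pH = pKa + log([A⁻]/[HA]), so log([A⁻]/[HA]) = pH − pKa = 5.72 − 6.2907 = -0.5707. [A⁻]/[HA] = 10^(-0.5707) = 0.269

[A⁻]/[HA] = 0.269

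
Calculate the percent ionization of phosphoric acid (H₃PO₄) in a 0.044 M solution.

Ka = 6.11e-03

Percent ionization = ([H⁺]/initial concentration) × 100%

Using Ka equilibrium: x² + Ka×x - Ka×C = 0. Solving: [H⁺] = 1.3624e-02. Percent = (1.3624e-02/0.044) × 100

Percent ionization = 31%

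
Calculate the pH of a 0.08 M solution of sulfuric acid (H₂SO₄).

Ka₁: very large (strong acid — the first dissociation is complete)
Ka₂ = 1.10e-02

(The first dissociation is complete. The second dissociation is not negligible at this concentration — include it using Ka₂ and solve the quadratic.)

First dissociation is complete: [H⁺]₀ = [HSO₄⁻]₀ = C = 0.08 M. Second dissociation HSO₄⁻ ⇌ H⁺ + SO₄²⁻: let x = [SO₄²⁻]. Ka₂ = (C + x)·x / (C − x) = 1.10e-02 → x² + (C + Ka₂)·x − Ka₂·C = 0 → x² + 0.09100·x − 8.800e-04 = 0. x = (−0.09100 + √(0.09100² + 4 × 8.800e-04)) / 2 = 8.8162e-03 M. [H⁺] = C + x = 0.08 + 8.8162e-03 = 8.8816e-02 M. pH = -log(8.8816e-02) = 1.05.

pH = 1.05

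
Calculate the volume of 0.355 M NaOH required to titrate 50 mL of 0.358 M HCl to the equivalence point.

At equivalence: moles acid = moles base. moles HCl = 0.358 × 50/1000 = 0.0179 mol. V_base = moles / 0.355 × 1000 = 50.4 mL.

V_{base} = 50.4 mL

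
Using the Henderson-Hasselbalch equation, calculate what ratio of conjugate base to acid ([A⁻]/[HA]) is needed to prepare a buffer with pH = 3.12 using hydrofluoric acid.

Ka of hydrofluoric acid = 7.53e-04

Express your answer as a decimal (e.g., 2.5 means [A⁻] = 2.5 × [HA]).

pKa = -log(7.53e-04) = 3.1232. pH = pKa + log([A⁻]/[HA]), so log([A⁻]/[HA]) = pH − pKa = 3.12 − 3.1232 = -0.0032. [A⁻]/[HA] = 10^(-0.0032) = 0.993

[A⁻]/[HA] = 0.993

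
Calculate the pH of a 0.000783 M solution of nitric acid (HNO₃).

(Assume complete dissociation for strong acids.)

[H⁺] = 0.000783 M for strong acid. pH = -log[H⁺] = -log(0.000783)

pH = 3.11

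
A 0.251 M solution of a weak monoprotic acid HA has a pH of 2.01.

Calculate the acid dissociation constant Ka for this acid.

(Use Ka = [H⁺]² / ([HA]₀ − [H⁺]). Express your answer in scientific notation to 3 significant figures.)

[H⁺] = 10^(−pH) = 10^(−2.01) = 9.772e-03 M. For HA ⇌ H⁺ + A⁻, Ka = [H⁺][A⁻]/[HA] = [H⁺]² / ([HA]₀ − [H⁺]) = (9.772e-03)² / (0.251 − 9.772e-03) = 3.96e-04.

K_a = 3.96e-04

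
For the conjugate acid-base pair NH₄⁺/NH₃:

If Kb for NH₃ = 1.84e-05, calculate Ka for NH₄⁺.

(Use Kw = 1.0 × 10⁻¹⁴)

For a conjugate pair Ka × Kb = Kw, so Ka = Kw/Kb = 1.0 × 10⁻¹⁴ / 1.84e-05 = 5.43e-10.

K_a = 5.43e-10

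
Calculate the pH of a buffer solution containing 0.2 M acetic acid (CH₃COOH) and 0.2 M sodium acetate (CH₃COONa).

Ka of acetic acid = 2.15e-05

pKa = -log(2.15e-05) = 4.67. pH = pKa + log([A⁻]/[HA]) = 4.67 + log(0.2/0.2)

pH = 4.67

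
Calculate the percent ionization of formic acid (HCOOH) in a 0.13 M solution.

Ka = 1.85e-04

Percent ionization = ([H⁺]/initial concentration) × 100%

Using Ka equilibrium: x² + Ka×x - Ka×C = 0. Solving: [H⁺] = 4.8125e-03. Percent = (4.8125e-03/0.13) × 100

Percent ionization = 3.7%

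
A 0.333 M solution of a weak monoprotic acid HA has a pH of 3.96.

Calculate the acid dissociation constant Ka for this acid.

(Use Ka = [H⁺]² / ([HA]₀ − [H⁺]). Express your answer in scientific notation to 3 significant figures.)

[H⁺] = 10^(−pH) = 10^(−3.96) = 1.096e-04 M. For HA ⇌ H⁺ + A⁻, Ka = [H⁺][A⁻]/[HA] = [H⁺]² / ([HA]₀ − [H⁺]) = (1.096e-04)² / (0.333 − 1.096e-04) = 3.61e-08.

K_a = 3.61e-08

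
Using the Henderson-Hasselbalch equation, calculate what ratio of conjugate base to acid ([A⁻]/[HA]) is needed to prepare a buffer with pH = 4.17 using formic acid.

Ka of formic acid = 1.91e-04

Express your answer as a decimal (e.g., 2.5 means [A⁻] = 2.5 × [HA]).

pKa = -log(1.91e-04) = 3.7190. pH = pKa + log([A⁻]/[HA]), so log([A⁻]/[HA]) = pH − pKa = 4.17 − 3.7190 = 0.4510. [A⁻]/[HA] = 10^(0.4510) = 2.83

[A⁻]/[HA] = 2.83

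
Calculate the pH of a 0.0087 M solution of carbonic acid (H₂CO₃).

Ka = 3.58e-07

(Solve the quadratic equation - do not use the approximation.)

x² + Ka×x - Ka×C = 0. Using quadratic formula: [H⁺] = 5.5630e-05

pH = 4.25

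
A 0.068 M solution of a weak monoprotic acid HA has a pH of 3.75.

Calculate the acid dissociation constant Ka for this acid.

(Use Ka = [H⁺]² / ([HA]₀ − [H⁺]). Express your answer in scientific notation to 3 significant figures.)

[H⁺] = 10^(−pH) = 10^(−3.75) = 1.778e-04 M. For HA ⇌ H⁺ + A⁻, Ka = [H⁺][A⁻]/[HA] = [H⁺]² / ([HA]₀ − [H⁺]) = (1.778e-04)² / (0.068 − 1.778e-04) = 4.66e-07.

K_a = 4.66e-07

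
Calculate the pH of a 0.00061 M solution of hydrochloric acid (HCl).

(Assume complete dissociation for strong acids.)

[H⁺] = 0.00061 M for strong acid. pH = -log[H⁺] = -log(0.00061)

pH = 3.21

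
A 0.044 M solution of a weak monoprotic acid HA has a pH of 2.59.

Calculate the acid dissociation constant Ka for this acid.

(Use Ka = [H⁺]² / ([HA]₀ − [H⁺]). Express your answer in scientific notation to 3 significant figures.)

[H⁺] = 10^(−pH) = 10^(−2.59) = 2.570e-03 M. For HA ⇌ H⁺ + A⁻, Ka = [H⁺][A⁻]/[HA] = [H⁺]² / ([HA]₀ − [H⁺]) = (2.570e-03)² / (0.044 − 2.570e-03) = 1.59e-04.

K_a = 1.59e-04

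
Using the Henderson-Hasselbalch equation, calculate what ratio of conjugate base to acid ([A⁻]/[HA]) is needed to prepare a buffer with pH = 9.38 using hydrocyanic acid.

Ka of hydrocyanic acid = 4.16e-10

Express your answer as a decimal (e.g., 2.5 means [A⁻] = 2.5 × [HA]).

pKa = -log(4.16e-10) = 9.3809. pH = pKa + log([A⁻]/[HA]), so log([A⁻]/[HA]) = pH − pKa = 9.38 − 9.3809 = -0.0009. [A⁻]/[HA] = 10^(-0.0009) = 0.998

[A⁻]/[HA] = 0.998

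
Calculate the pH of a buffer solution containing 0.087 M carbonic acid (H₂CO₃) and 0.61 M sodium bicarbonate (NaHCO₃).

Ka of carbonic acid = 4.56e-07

pKa = -log(4.56e-07) = 6.34. pH = pKa + log([A⁻]/[HA]) = 6.34 + log(0.61/0.087)

pH = 7.19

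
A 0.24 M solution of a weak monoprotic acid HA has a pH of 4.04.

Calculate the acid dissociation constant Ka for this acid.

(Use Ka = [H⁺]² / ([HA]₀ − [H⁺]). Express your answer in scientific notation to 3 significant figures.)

[H⁺] = 10^(−pH) = 10^(−4.04) = 9.120e-05 M. For HA ⇌ H⁺ + A⁻, Ka = [H⁺][A⁻]/[HA] = [H⁺]² / ([HA]₀ − [H⁺]) = (9.120e-05)² / (0.24 − 9.120e-05) = 3.47e-08.

K_a = 3.47e-08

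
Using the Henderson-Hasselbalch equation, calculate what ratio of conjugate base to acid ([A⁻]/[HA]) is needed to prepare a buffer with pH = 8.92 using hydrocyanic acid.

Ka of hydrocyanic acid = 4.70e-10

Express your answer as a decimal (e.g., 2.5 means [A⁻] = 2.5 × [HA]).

pKa = -log(4.70e-10) = 9.3279. pH = pKa + log([A⁻]/[HA]), so log([A⁻]/[HA]) = pH − pKa = 8.92 − 9.3279 = -0.4079. [A⁻]/[HA] = 10^(-0.4079) = 0.391

[A⁻]/[HA] = 0.391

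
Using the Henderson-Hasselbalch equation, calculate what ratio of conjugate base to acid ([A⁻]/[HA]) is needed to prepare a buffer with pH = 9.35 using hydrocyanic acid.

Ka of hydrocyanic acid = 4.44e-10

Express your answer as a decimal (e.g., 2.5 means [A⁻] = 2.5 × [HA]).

pKa = -log(4.44e-10) = 9.3526. pH = pKa + log([A⁻]/[HA]), so log([A⁻]/[HA]) = pH − pKa = 9.35 − 9.3526 = -0.0026. [A⁻]/[HA] = 10^(-0.0026) = 0.994

[A⁻]/[HA] = 0.994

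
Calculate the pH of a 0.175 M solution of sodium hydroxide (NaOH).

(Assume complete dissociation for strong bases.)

[OH⁻] = 0.175 M for strong base. pOH = -log[OH⁻] = 0.76, pH = 14 - pOH

pH = 13.24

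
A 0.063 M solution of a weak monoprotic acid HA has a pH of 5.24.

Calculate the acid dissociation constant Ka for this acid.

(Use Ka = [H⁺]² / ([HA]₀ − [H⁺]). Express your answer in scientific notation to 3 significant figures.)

[H⁺] = 10^(−pH) = 10^(−5.24) = 5.754e-06 M. For HA ⇌ H⁺ + A⁻, Ka = [H⁺][A⁻]/[HA] = [H⁺]² / ([HA]₀ − [H⁺]) = (5.754e-06)² / (0.063 − 5.754e-06) = 5.26e-10.

K_a = 5.26e-10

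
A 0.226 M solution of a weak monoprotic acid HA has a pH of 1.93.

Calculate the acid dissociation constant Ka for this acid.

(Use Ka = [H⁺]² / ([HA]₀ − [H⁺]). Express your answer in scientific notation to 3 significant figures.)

[H⁺] = 10^(−pH) = 10^(−1.93) = 1.175e-02 M. For HA ⇌ H⁺ + A⁻, Ka = [H⁺][A⁻]/[HA] = [H⁺]² / ([HA]₀ − [H⁺]) = (1.175e-02)² / (0.226 − 1.175e-02) = 6.44e-04.

K_a = 6.44e-04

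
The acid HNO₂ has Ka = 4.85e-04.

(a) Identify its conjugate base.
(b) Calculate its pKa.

(a) The conjugate base is formed by removing one H⁺ from HNO₂, giving NO₂⁻. (b) pKa = -log(Ka) = -log(4.85e-04) = 3.31.

Conjugate base: NO₂⁻; pK_a = 3.31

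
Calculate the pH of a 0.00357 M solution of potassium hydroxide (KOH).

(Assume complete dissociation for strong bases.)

[OH⁻] = 0.00357 M for strong base. pOH = -log[OH⁻] = 2.45, pH = 14 - pOH

pH = 11.55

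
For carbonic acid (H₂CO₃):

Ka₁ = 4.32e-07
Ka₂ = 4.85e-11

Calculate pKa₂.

pKa₂ = -log(Ka₂) = -log(4.85e-11) = 10.31.

pK_{a2} = 10.31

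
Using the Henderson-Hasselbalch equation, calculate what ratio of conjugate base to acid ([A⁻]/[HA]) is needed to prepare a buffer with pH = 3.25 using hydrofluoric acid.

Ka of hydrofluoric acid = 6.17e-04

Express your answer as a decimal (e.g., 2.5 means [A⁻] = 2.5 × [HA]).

pKa = -log(6.17e-04) = 3.2097. pH = pKa + log([A⁻]/[HA]), so log([A⁻]/[HA]) = pH − pKa = 3.25 − 3.2097 = 0.0403. [A⁻]/[HA] = 10^(0.0403) = 1.10

[A⁻]/[HA] = 1.10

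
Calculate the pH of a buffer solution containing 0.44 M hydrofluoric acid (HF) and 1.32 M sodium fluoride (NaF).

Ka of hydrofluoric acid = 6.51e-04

pKa = -log(6.51e-04) = 3.19. pH = pKa + log([A⁻]/[HA]) = 3.19 + log(1.32/0.44)

pH = 3.66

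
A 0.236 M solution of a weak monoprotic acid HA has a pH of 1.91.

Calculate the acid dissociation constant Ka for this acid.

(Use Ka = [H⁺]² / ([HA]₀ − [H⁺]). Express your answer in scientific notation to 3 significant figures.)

[H⁺] = 10^(−pH) = 10^(−1.91) = 1.230e-02 M. For HA ⇌ H⁺ + A⁻, Ka = [H⁺][A⁻]/[HA] = [H⁺]² / ([HA]₀ − [H⁺]) = (1.230e-02)² / (0.236 − 1.230e-02) = 6.77e-04.

K_a = 6.77e-04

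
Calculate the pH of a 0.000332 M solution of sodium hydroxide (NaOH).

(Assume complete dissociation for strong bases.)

[OH⁻] = 0.000332 M for strong base. pOH = -log[OH⁻] = 3.48, pH = 14 - pOH

pH = 10.52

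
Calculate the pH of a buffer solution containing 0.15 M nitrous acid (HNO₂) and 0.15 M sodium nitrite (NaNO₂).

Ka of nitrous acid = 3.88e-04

pKa = -log(3.88e-04) = 3.41. pH = pKa + log([A⁻]/[HA]) = 3.41 + log(0.15/0.15)

pH = 3.41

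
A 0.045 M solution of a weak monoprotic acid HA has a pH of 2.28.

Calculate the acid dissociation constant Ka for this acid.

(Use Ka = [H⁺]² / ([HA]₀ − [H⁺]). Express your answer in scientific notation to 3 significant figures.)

[H⁺] = 10^(−pH) = 10^(−2.28) = 5.248e-03 M. For HA ⇌ H⁺ + A⁻, Ka = [H⁺][A⁻]/[HA] = [H⁺]² / ([HA]₀ − [H⁺]) = (5.248e-03)² / (0.045 − 5.248e-03) = 6.93e-04.

K_a = 6.93e-04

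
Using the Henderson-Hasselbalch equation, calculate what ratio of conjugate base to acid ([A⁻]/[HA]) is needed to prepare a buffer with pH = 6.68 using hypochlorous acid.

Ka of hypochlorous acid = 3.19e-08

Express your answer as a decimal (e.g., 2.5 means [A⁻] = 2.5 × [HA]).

pKa = -log(3.19e-08) = 7.4962. pH = pKa + log([A⁻]/[HA]), so log([A⁻]/[HA]) = pH − pKa = 6.68 − 7.4962 = -0.8162. [A⁻]/[HA] = 10^(-0.8162) = 0.153

[A⁻]/[HA] = 0.153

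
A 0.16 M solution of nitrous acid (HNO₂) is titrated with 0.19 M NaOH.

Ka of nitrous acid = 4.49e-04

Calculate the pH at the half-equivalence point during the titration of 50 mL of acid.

At half-equivalence [HA] = [A⁻], so Henderson-Hasselbalch gives pH = pKa = -log(4.49e-04) = 3.35.

pH = pKa = 3.35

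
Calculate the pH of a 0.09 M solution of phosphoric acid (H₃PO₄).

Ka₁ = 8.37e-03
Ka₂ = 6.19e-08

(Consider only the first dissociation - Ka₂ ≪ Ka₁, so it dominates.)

First dissociation dominates. From Ka₁ = [H⁺][HA⁻]/[H₂A], x² + Ka₁·x − Ka₁·C = 0 with C = 0.09 M and Ka₁ = 8.37e-03. Solving: [H⁺] = (−Ka₁ + √(Ka₁² + 4·Ka₁·C)) / 2 = 2.3579e-02 M. pH = -log(2.3579e-02) = 1.63.

pH = 1.63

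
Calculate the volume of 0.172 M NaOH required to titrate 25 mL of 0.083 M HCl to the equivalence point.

At equivalence: moles acid = moles base. moles HCl = 0.083 × 25/1000 = 0.002075 mol. V_base = moles / 0.172 × 1000 = 12.1 mL.

V_{base} = 12.1 mL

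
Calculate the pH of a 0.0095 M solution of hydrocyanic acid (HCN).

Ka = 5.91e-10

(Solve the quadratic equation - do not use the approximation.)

x² + Ka×x - Ka×C = 0. Using quadratic formula: [H⁺] = 2.3692e-06

pH = 5.63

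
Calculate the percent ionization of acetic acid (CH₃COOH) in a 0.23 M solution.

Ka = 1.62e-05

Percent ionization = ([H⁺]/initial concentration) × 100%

Using Ka equilibrium: x² + Ka×x - Ka×C = 0. Solving: [H⁺] = 1.9222e-03. Percent = (1.9222e-03/0.23) × 100

Percent ionization = 0.836%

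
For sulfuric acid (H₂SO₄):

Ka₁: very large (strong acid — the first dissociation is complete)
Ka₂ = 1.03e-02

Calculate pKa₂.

pKa₂ = -log(Ka₂) = -log(1.03e-02) = 1.99.

pK_{a2} = 1.99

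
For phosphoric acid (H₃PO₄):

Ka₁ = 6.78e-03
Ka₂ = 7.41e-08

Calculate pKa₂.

pKa₂ = -log(Ka₂) = -log(7.41e-08) = 7.13.

pK_{a2} = 7.13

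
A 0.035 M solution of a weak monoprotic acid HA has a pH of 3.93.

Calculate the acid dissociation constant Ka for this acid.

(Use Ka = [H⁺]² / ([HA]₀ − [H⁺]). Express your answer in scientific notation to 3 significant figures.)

[H⁺] = 10^(−pH) = 10^(−3.93) = 1.175e-04 M. For HA ⇌ H⁺ + A⁻, Ka = [H⁺][A⁻]/[HA] = [H⁺]² / ([HA]₀ − [H⁺]) = (1.175e-04)² / (0.035 − 1.175e-04) = 3.96e-07.

K_a = 3.96e-07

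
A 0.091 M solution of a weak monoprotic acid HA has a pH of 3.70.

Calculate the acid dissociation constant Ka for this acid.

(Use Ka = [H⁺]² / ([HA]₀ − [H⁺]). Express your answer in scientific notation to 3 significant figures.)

[H⁺] = 10^(−pH) = 10^(−3.70) = 1.995e-04 M. For HA ⇌ H⁺ + A⁻, Ka = [H⁺][A⁻]/[HA] = [H⁺]² / ([HA]₀ − [H⁺]) = (1.995e-04)² / (0.091 − 1.995e-04) = 4.38e-07.

K_a = 4.38e-07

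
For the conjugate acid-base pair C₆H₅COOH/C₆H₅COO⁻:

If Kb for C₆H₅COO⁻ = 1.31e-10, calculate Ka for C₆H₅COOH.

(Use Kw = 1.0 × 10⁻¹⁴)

For a conjugate pair Ka × Kb = Kw, so Ka = Kw/Kb = 1.0 × 10⁻¹⁴ / 1.31e-10 = 7.63e-05.

K_a = 7.63e-05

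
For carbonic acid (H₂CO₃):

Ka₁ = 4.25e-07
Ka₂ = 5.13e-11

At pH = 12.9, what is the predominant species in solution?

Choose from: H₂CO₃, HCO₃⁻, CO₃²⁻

pKa₁ = 6.37, pKa₂ = 10.29. For a polyprotic acid the predominant species crosses at each pKa: below pKa_n the protonated form dominates, above it the deprotonated form does. At pH = 12.9, the predominant species is CO₃²⁻.

CO₃²⁻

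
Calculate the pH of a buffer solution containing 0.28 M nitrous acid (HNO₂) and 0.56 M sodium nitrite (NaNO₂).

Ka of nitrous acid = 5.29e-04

pKa = -log(5.29e-04) = 3.28. pH = pKa + log([A⁻]/[HA]) = 3.28 + log(0.56/0.28)

pH = 3.58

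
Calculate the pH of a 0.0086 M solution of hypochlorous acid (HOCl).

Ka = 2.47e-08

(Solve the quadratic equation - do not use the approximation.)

x² + Ka×x - Ka×C = 0. Using quadratic formula: [H⁺] = 1.4562e-05

pH = 4.84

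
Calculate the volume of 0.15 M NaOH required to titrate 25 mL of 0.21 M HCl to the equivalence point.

At equivalence: moles acid = moles base. moles HCl = 0.21 × 25/1000 = 0.00525 mol. V_base = moles / 0.15 × 1000 = 35.0 mL.

V_{base} = 35.0 mL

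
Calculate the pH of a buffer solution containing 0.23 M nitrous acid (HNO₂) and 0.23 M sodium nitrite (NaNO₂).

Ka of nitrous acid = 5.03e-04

pKa = -log(5.03e-04) = 3.30. pH = pKa + log([A⁻]/[HA]) = 3.30 + log(0.23/0.23)

pH = 3.30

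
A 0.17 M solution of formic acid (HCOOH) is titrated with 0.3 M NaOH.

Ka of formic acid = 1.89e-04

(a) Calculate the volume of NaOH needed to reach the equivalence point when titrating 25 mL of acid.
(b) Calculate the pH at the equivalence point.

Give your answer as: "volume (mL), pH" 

moles acid = 0.17 × 25/1000 = 0.00425 mol; V_base = moles/0.3 × 1000 = 14.2 mL. At equivalence only the conjugate base is present: [A⁻] = 0.00425/0.039 = 1.0851e-01 M. Kb = Kw/Ka = 5.29e-11; [OH⁻] = √(Kb × [A⁻]) = 2.3961e-06; pOH = 5.62; pH = 14 - pOH = 8.38.

V = 14.2 mL, pH = 8.38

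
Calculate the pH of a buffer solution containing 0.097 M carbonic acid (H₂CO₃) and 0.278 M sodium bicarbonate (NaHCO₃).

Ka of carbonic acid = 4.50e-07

pKa = -log(4.50e-07) = 6.35. pH = pKa + log([A⁻]/[HA]) = 6.35 + log(0.278/0.097)

pH = 6.80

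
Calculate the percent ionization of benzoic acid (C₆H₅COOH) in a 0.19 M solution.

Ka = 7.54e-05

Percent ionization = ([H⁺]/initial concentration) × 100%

Using Ka equilibrium: x² + Ka×x - Ka×C = 0. Solving: [H⁺] = 3.7475e-03. Percent = (3.7475e-03/0.19) × 100

Percent ionization = 1.97%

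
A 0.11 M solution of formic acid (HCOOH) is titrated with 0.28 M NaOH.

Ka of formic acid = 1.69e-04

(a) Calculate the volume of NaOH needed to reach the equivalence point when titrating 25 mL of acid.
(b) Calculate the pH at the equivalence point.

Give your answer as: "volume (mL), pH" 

moles acid = 0.11 × 25/1000 = 0.00275 mol; V_base = moles/0.28 × 1000 = 9.8 mL. At equivalence only the conjugate base is present: [A⁻] = 0.00275/0.035 = 7.8974e-02 M. Kb = Kw/Ka = 5.92e-11; [OH⁻] = √(Kb × [A⁻]) = 2.1617e-06; pOH = 5.67; pH = 14 - pOH = 8.33.

V = 9.8 mL, pH = 8.33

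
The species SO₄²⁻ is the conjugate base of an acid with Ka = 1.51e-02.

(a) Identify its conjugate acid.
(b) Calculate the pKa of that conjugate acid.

(a) The conjugate acid is formed by adding one H⁺ to SO₄²⁻, giving HSO₄⁻. (b) pKa = -log(Ka) = -log(1.51e-02) = 1.82.

Conjugate acid: HSO₄⁻; pK_a = 1.82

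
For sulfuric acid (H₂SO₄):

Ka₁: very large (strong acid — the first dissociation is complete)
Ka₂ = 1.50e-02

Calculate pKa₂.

pKa₂ = -log(Ka₂) = -log(1.50e-02) = 1.82.

pK_{a2} = 1.82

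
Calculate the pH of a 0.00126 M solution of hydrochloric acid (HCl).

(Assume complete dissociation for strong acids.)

[H⁺] = 0.00126 M for strong acid. pH = -log[H⁺] = -log(0.00126)

pH = 2.90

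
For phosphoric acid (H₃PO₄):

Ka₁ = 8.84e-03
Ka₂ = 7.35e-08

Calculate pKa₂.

pKa₂ = -log(Ka₂) = -log(7.35e-08) = 7.13.

pK_{a2} = 7.13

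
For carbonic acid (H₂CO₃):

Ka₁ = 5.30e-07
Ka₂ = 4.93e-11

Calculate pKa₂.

pKa₂ = -log(Ka₂) = -log(4.93e-11) = 10.31.

pK_{a2} = 10.31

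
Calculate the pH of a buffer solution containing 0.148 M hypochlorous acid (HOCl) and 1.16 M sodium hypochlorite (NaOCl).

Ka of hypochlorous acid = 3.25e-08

pKa = -log(3.25e-08) = 7.49. pH = pKa + log([A⁻]/[HA]) = 7.49 + log(1.16/0.148)

pH = 8.38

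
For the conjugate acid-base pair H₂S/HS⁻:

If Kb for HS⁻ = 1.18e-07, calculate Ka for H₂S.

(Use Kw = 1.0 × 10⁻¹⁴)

For a conjugate pair Ka × Kb = Kw, so Ka = Kw/Kb = 1.0 × 10⁻¹⁴ / 1.18e-07 = 8.47e-08.

K_a = 8.47e-08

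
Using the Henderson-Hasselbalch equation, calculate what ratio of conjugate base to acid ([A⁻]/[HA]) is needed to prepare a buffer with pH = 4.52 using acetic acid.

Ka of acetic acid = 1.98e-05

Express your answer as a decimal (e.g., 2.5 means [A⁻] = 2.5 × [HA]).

pKa = -log(1.98e-05) = 4.7033. pH = pKa + log([A⁻]/[HA]), so log([A⁻]/[HA]) = pH − pKa = 4.52 − 4.7033 = -0.1833. [A⁻]/[HA] = 10^(-0.1833) = 0.656

[A⁻]/[HA] = 0.656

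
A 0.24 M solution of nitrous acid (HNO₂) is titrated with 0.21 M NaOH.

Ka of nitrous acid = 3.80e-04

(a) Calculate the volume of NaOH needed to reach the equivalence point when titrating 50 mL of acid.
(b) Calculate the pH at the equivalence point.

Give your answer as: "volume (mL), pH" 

moles acid = 0.24 × 50/1000 = 0.012 mol; V_base = moles/0.21 × 1000 = 57.1 mL. At equivalence only the conjugate base is present: [A⁻] = 0.012/0.107 = 1.1200e-01 M. Kb = Kw/Ka = 2.63e-11; [OH⁻] = √(Kb × [A⁻]) = 1.7168e-06; pOH = 5.77; pH = 14 - pOH = 8.23.

V = 57.1 mL, pH = 8.23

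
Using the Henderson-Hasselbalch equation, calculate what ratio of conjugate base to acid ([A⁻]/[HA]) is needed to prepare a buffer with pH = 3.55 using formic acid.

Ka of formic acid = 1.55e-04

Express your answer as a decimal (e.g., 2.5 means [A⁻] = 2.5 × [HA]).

pKa = -log(1.55e-04) = 3.8097. pH = pKa + log([A⁻]/[HA]), so log([A⁻]/[HA]) = pH − pKa = 3.55 − 3.8097 = -0.2597. [A⁻]/[HA] = 10^(-0.2597) = 0.550

[A⁻]/[HA] = 0.550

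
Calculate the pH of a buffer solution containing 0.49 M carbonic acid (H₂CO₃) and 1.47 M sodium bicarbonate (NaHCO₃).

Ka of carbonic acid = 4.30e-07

pKa = -log(4.30e-07) = 6.37. pH = pKa + log([A⁻]/[HA]) = 6.37 + log(1.47/0.49)

pH = 6.84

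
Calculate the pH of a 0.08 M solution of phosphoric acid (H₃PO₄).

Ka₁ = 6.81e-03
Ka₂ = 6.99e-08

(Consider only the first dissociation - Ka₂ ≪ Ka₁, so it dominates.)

First dissociation dominates. From Ka₁ = [H⁺][HA⁻]/[H₂A], x² + Ka₁·x − Ka₁·C = 0 with C = 0.08 M and Ka₁ = 6.81e-03. Solving: [H⁺] = (−Ka₁ + √(Ka₁² + 4·Ka₁·C)) / 2 = 2.0183e-02 M. pH = -log(2.0183e-02) = 1.70.

pH = 1.70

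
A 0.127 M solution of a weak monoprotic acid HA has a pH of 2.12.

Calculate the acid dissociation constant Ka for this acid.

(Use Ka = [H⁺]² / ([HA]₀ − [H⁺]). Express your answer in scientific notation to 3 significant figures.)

[H⁺] = 10^(−pH) = 10^(−2.12) = 7.586e-03 M. For HA ⇌ H⁺ + A⁻, Ka = [H⁺][A⁻]/[HA] = [H⁺]² / ([HA]₀ − [H⁺]) = (7.586e-03)² / (0.127 − 7.586e-03) = 4.82e-04.

K_a = 4.82e-04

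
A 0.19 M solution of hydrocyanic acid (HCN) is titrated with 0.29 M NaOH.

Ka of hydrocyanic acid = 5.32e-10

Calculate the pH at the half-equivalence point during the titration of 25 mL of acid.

At half-equivalence [HA] = [A⁻], so Henderson-Hasselbalch gives pH = pKa = -log(5.32e-10) = 9.27.

pH = pKa = 9.27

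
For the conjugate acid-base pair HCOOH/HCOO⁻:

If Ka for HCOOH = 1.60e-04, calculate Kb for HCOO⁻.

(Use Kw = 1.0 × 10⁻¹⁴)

For a conjugate pair Ka × Kb = Kw, so Kb = Kw/Ka = 1.0 × 10⁻¹⁴ / 1.60e-04 = 6.25e-11.

K_b = 6.25e-11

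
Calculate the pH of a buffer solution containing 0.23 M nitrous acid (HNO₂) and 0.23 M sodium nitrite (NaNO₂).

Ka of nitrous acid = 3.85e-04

pKa = -log(3.85e-04) = 3.41. pH = pKa + log([A⁻]/[HA]) = 3.41 + log(0.23/0.23)

pH = 3.41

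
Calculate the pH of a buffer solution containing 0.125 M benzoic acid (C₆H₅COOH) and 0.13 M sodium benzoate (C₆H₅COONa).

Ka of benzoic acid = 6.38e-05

pKa = -log(6.38e-05) = 4.20. pH = pKa + log([A⁻]/[HA]) = 4.20 + log(0.13/0.125)

pH = 4.21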